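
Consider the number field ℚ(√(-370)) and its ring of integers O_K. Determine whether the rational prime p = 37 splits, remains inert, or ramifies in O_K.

ramifies in O_K

Since -370 ≢ 1 mod 4, the ring of integers is ℤ[√-370] with discriminant 4·(-370) = -1480.
37 divides disc(K) = -1480, so 37 ramifies.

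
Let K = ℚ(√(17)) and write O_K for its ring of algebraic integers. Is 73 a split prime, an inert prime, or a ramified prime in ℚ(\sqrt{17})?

Since 17 ≡ 1 mod 4, the ring of integers is ℤ[(1+√17)/2] with discriminant 17.
disc(K) = 17 is not divisible by 73; 73 is unramified.
Legendre symbol by Euler's criterion: (17/73) ≡ 17^36 ≡ 72 (mod 73), i.e. (17/73) = -1.
Legendre symbol -1 ⇒ 73 is inert.

73 remains inert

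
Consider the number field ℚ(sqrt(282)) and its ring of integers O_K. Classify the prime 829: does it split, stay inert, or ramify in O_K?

p splits

Since 282 ≢ 1 mod 4, the ring of integers is ℤ[√282] with discriminant 4·282 = 1128.
Since gcd(829, 1128) = 1 the prime 829 does not ramify.
(282/829) = 282^414 mod 829 = 1, giving Legendre symbol 1.
Legendre symbol 1 ⇒ 829 is split.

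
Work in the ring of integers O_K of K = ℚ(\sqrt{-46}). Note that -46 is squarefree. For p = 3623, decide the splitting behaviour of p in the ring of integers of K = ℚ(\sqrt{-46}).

-46 mod 4 = 2, hence disc K = 4·(-46) = -184 and O_K = ℤ[√-46].
3623 ∤ -184, so 3623 is unramified.
Legendre symbol by Euler's criterion: (-46/3623) ≡ (-46)^1811 ≡ 1 (mod 3623), i.e. (-46/3623) = 1.
(-46/3623) = 1, so 3623 splits.

splits completely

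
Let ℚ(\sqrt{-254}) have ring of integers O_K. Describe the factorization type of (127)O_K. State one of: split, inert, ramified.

-254 mod 4 = 2, hence disc K = 4·(-254) = -1016 and O_K = ℤ[√-254].
Ramification test: 127 | -1016. The prime 127 ramifies in K.

p ramifies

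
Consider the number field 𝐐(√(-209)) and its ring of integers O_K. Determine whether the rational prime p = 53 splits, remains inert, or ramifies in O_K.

Since -209 ≢ 1 mod 4, the ring of integers is ℤ[√-209] with discriminant 4·(-209) = -836.
disc(K) = -836 is not divisible by 53; 53 is unramified.
(-209/53) = 3^26 mod 53 = 52, giving Legendre symbol -1.
Legendre symbol -1 ⇒ 53 is inert.

53 remains inert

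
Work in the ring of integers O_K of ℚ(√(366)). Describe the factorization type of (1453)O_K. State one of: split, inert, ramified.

d = 366 ≡ 2 (mod 4), so O_K = ℤ[√366] and disc(K) = 4d = 1464.
1453 ∤ 1464, so 1453 is unramified.
Compute (366/1453) via Euler: 366^((1453-1)/2) mod 1453 = 1, so (366/1453) = 1.
Legendre symbol 1 ⇒ 1453 is split.

split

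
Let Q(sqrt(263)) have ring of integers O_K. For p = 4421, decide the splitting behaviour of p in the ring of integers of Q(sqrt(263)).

Since 263 ≢ 1 mod 4, the ring of integers is ℤ[√263] with discriminant 4·263 = 1052.
4421 ∤ 1052, so 4421 is unramified.
Legendre symbol by Euler's criterion: (263/4421) ≡ 263^2210 ≡ 4420 (mod 4421), i.e. (263/4421) = -1.
d is a non-residue mod p, hence 4421 remains inert in O_K.

inert — (4421) stays prime in O_K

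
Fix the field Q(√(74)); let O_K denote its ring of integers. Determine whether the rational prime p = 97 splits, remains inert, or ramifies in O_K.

d = 74 ≡ 2 (mod 4), so O_K = ℤ[√74] and disc(K) = 4d = 296.
Since gcd(97, 296) = 1 the prime 97 does not ramify.
Legendre symbol by Euler's criterion: (74/97) ≡ 74^48 ≡ 96 (mod 97), i.e. (74/97) = -1.
Legendre symbol -1 ⇒ 97 is inert.

remains prime (inert)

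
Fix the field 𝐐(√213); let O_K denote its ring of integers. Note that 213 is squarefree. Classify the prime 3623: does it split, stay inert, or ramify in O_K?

inert

Since 213 ≡ 1 mod 4, the ring of integers is ℤ[(1+√213)/2] with discriminant 213.
3623 ∤ 213, so 3623 is unramified.
Legendre symbol by Euler's criterion: (213/3623) ≡ 213^1811 ≡ 3622 (mod 3623), i.e. (213/3623) = -1.
(213/3623) = -1, so 3623 is inert.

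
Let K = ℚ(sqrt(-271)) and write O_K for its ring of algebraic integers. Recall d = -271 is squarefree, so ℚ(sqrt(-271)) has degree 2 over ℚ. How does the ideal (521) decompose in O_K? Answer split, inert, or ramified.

split

d = -271 ≡ 1 (mod 4), so O_K = ℤ[(1+√-271)/2] and disc(K) = d = -271.
521 ∤ -271, so 521 is unramified.
Legendre symbol by Euler's criterion: (-271/521) ≡ (-271)^260 ≡ 1 (mod 521), i.e. (-271/521) = 1.
d is a quadratic residue mod p, hence 521 splits in O_K.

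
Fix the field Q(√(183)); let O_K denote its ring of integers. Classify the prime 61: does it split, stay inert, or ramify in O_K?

ramified

d = 183 ≡ 3 (mod 4), so O_K = ℤ[√183] and disc(K) = 4d = 732.
Ramification test: 61 | 732. The prime 61 ramifies in K.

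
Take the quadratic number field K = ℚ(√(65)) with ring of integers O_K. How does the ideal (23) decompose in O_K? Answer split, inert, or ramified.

Since 65 ≡ 1 mod 4, the ring of integers is ℤ[(1+√65)/2] with discriminant 65.
disc(K) = 65 is not divisible by 23; 23 is unramified.
Euler's criterion: 65^11 mod 23 = 22. Thus (65|23) = -1.
d is a non-residue mod p, hence 23 remains inert in O_K.

inert — (23) stays prime in O_K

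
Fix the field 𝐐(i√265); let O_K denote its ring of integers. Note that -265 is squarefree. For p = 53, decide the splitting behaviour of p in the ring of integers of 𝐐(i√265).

ramified

Since -265 ≢ 1 mod 4, the ring of integers is ℤ[√-265] with discriminant 4·(-265) = -1060.
Ramification test: 53 | -1060. The prime 53 ramifies in K.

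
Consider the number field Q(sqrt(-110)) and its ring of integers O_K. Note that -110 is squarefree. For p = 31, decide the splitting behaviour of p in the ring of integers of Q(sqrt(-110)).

d = -110 ≡ 2 (mod 4), so O_K = ℤ[√-110] and disc(K) = 4d = -440.
31 ∤ -440, so 31 is unramified.
(-110/31) = 14^15 mod 31 = 1, giving Legendre symbol 1.
Legendre symbol 1 ⇒ 31 is split.

p splits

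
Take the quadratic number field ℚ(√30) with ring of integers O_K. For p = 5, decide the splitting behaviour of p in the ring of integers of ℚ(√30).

p ramifies

Since 30 ≢ 1 mod 4, the ring of integers is ℤ[√30] with discriminant 4·30 = 120.
5 divides disc(K) = 120, so 5 ramifies.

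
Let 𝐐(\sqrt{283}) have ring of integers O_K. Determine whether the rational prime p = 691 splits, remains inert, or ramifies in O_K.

Since 283 ≢ 1 mod 4, the ring of integers is ℤ[√283] with discriminant 4·283 = 1132.
disc(K) = 1132 is not divisible by 691; 691 is unramified.
Compute (283/691) via Euler: 283^((691-1)/2) mod 691 = 1, so (283/691) = 1.
(283/691) = 1, so 691 splits.

splits completely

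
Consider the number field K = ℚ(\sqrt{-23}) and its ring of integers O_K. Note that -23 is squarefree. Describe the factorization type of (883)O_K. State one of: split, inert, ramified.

d = -23 ≡ 1 (mod 4), so O_K = ℤ[(1+√-23)/2] and disc(K) = d = -23.
disc(K) = -23 is not divisible by 883; 883 is unramified.
Legendre symbol by Euler's criterion: (-23/883) ≡ (-23)^441 ≡ 1 (mod 883), i.e. (-23/883) = 1.
d is a quadratic residue mod p, hence 883 splits in O_K.

splits completely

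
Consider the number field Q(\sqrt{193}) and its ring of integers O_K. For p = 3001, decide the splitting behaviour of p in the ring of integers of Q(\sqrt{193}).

3001 remains inert

Since 193 ≡ 1 mod 4, the ring of integers is ℤ[(1+√193)/2] with discriminant 193.
disc(K) = 193 is not divisible by 3001; 3001 is unramified.
Euler's criterion: 193^1500 mod 3001 = 3000. Thus (193|3001) = -1.
(193/3001) = -1, so 3001 is inert.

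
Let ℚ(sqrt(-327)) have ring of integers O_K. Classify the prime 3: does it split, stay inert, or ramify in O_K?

d = -327 ≡ 1 (mod 4), so O_K = ℤ[(1+√-327)/2] and disc(K) = d = -327.
3 divides disc(K) = -327, so 3 ramifies.

ramified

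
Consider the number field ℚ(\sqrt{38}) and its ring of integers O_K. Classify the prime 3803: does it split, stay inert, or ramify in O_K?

38 mod 4 = 2, hence disc K = 4·38 = 152 and O_K = ℤ[√38].
3803 ∤ 152, so 3803 is unramified.
Euler's criterion: 38^1901 mod 3803 = 3802. Thus (38|3803) = -1.
(38/3803) = -1, so 3803 is inert.

inert — (3803) stays prime in O_K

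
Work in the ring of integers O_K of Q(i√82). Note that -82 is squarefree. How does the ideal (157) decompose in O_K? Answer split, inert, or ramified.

Since -82 ≢ 1 mod 4, the ring of integers is ℤ[√-82] with discriminant 4·(-82) = -328.
157 ∤ -328, so 157 is unramified.
Legendre symbol by Euler's criterion: (-82/157) ≡ (-82)^78 ≡ 1 (mod 157), i.e. (-82/157) = 1.
d is a quadratic residue mod p, hence 157 splits in O_K.

splits completely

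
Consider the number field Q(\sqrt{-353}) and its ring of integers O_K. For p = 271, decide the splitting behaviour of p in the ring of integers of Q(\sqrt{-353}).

d = -353 ≡ 3 (mod 4), so O_K = ℤ[√-353] and disc(K) = 4d = -1412.
271 ∤ -1412, so 271 is unramified.
(-353/271) = 189^135 mod 271 = 270, giving Legendre symbol -1.
(-353/271) = -1, so 271 is inert.

remains prime (inert)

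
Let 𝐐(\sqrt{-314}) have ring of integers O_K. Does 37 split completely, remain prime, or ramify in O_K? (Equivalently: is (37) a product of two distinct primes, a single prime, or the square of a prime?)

inert

d = -314 ≡ 2 (mod 4), so O_K = ℤ[√-314] and disc(K) = 4d = -1256.
disc(K) = -1256 is not divisible by 37; 37 is unramified.
(-314/37) = 19^18 mod 37 = 36, giving Legendre symbol -1.
Legendre symbol -1 ⇒ 37 is inert.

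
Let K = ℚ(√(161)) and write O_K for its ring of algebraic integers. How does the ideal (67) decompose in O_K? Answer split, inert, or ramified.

161 mod 4 = 1, hence disc K = 161 and O_K = ℤ[(1+√161)/2].
Since gcd(67, 161) = 1 the prime 67 does not ramify.
Euler's criterion: 161^33 mod 67 = 66. Thus (161|67) = -1.
d is a non-residue mod p, hence 67 remains inert in O_K.

inert — (67) stays prime in O_K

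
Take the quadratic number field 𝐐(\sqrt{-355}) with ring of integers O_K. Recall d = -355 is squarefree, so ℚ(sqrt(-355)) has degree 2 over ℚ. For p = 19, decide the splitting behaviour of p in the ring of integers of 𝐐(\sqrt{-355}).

p splits

-355 mod 4 = 1, hence disc K = -355 and O_K = ℤ[(1+√-355)/2].
19 ∤ -355, so 19 is unramified.
Legendre symbol by Euler's criterion: (-355/19) ≡ (-355)^9 ≡ 1 (mod 19), i.e. (-355/19) = 1.
(-355/19) = 1, so 19 splits.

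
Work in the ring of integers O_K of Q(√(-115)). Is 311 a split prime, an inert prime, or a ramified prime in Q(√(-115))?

-115 mod 4 = 1, hence disc K = -115 and O_K = ℤ[(1+√-115)/2].
311 ∤ -115, so 311 is unramified.
Legendre symbol by Euler's criterion: (-115/311) ≡ (-115)^155 ≡ 1 (mod 311), i.e. (-115/311) = 1.
d is a quadratic residue mod p, hence 311 splits in O_K.

p splits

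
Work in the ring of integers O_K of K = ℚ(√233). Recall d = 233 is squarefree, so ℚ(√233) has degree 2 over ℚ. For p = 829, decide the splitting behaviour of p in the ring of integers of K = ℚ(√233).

inert — (829) stays prime in O_K

Since 233 ≡ 1 mod 4, the ring of integers is ℤ[(1+√233)/2] with discriminant 233.
disc(K) = 233 is not divisible by 829; 829 is unramified.
Legendre symbol by Euler's criterion: (233/829) ≡ 233^414 ≡ 828 (mod 829), i.e. (233/829) = -1.
Legendre symbol -1 ⇒ 829 is inert.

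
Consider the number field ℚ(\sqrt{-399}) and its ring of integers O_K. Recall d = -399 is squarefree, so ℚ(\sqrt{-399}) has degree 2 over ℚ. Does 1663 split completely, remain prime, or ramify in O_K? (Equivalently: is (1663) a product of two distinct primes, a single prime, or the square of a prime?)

-399 mod 4 = 1, hence disc K = -399 and O_K = ℤ[(1+√-399)/2].
Since gcd(1663, -399) = 1 the prime 1663 does not ramify.
Euler's criterion: (-399)^831 mod 1663 = 1662. Thus (-399|1663) = -1.
(-399/1663) = -1, so 1663 is inert.

p is inert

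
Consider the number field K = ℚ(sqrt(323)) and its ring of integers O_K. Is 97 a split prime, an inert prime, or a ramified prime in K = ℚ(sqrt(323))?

d = 323 ≡ 3 (mod 4), so O_K = ℤ[√323] and disc(K) = 4d = 1292.
97 ∤ 1292, so 97 is unramified.
(323/97) = 32^48 mod 97 = 1, giving Legendre symbol 1.
(323/97) = 1, so 97 splits.

p splits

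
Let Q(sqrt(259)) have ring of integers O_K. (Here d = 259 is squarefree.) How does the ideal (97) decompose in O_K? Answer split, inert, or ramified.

p splits

259 mod 4 = 3, hence disc K = 4·259 = 1036 and O_K = ℤ[√259].
Since gcd(97, 1036) = 1 the prime 97 does not ramify.
Legendre symbol by Euler's criterion: (259/97) ≡ 259^48 ≡ 1 (mod 97), i.e. (259/97) = 1.
d is a quadratic residue mod p, hence 97 splits in O_K.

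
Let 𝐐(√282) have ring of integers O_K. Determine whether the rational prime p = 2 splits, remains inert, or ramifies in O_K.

ramified — (2) = 𝔭²

d = 282 ≡ 2 (mod 4), so O_K = ℤ[√282] and disc(K) = 4d = 1128.
2 divides disc(K) = 1128, so 2 ramifies.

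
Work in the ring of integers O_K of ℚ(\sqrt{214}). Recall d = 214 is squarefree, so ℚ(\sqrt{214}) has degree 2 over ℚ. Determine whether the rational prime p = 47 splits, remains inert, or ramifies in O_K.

d = 214 ≡ 2 (mod 4), so O_K = ℤ[√214] and disc(K) = 4d = 856.
47 ∤ 856, so 47 is unramified.
Compute (214/47) via Euler: 26^((47-1)/2) mod 47 = 46, so (214/47) = -1.
d is a non-residue mod p, hence 47 remains inert in O_K.

remains prime (inert)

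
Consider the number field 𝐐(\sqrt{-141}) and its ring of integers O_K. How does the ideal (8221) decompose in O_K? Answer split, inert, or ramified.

Since -141 ≢ 1 mod 4, the ring of integers is ℤ[√-141] with discriminant 4·(-141) = -564.
disc(K) = -564 is not divisible by 8221; 8221 is unramified.
(-141/8221) = 8080^4110 mod 8221 = 8220, giving Legendre symbol -1.
Legendre symbol -1 ⇒ 8221 is inert.

8221 remains inert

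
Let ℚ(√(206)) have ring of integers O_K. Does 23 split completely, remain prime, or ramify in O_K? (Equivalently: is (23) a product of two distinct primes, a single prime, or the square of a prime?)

Since 206 ≢ 1 mod 4, the ring of integers is ℤ[√206] with discriminant 4·206 = 824.
23 ∤ 824, so 23 is unramified.
Euler's criterion: 206^11 mod 23 = 22. Thus (206|23) = -1.
d is a non-residue mod p, hence 23 remains inert in O_K.

inert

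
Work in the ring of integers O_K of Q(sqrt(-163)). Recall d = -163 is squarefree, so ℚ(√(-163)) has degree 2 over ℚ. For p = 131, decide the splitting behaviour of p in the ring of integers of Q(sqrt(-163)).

Since -163 ≡ 1 mod 4, the ring of integers is ℤ[(1+√-163)/2] with discriminant -163.
disc(K) = -163 is not divisible by 131; 131 is unramified.
Legendre symbol by Euler's criterion: (-163/131) ≡ (-163)^65 ≡ 1 (mod 131), i.e. (-163/131) = 1.
d is a quadratic residue mod p, hence 131 splits in O_K.

p splits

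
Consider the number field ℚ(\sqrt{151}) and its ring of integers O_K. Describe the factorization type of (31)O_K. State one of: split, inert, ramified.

p is inert

151 mod 4 = 3, hence disc K = 4·151 = 604 and O_K = ℤ[√151].
31 ∤ 604, so 31 is unramified.
Legendre symbol by Euler's criterion: (151/31) ≡ 151^15 ≡ 30 (mod 31), i.e. (151/31) = -1.
d is a non-residue mod p, hence 31 remains inert in O_K.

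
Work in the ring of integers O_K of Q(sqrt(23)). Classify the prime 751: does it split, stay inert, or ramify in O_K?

751 splits in O_K

Since 23 ≢ 1 mod 4, the ring of integers is ℤ[√23] with discriminant 4·23 = 92.
751 ∤ 92, so 751 is unramified.
(23/751) = 23^375 mod 751 = 1, giving Legendre symbol 1.
d is a quadratic residue mod p, hence 751 splits in O_K.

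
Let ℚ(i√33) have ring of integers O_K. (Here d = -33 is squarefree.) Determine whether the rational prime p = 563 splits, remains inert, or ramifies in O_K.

-33 mod 4 = 3, hence disc K = 4·(-33) = -132 and O_K = ℤ[√-33].
563 ∤ -132, so 563 is unramified.
Euler's criterion: (-33)^281 mod 563 = 562. Thus (-33|563) = -1.
(-33/563) = -1, so 563 is inert.

remains prime (inert)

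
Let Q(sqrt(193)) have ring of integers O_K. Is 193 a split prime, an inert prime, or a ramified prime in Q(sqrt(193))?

p ramifies

Since 193 ≡ 1 mod 4, the ring of integers is ℤ[(1+√193)/2] with discriminant 193.
Ramification test: 193 | 193. The prime 193 ramifies in K.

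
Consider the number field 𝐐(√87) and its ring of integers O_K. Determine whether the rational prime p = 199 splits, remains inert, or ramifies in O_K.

inert

87 mod 4 = 3, hence disc K = 4·87 = 348 and O_K = ℤ[√87].
disc(K) = 348 is not divisible by 199; 199 is unramified.
(87/199) = 87^99 mod 199 = 198, giving Legendre symbol -1.
Legendre symbol -1 ⇒ 199 is inert.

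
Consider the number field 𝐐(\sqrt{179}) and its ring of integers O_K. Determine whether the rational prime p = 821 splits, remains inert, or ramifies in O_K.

d = 179 ≡ 3 (mod 4), so O_K = ℤ[√179] and disc(K) = 4d = 716.
Since gcd(821, 716) = 1 the prime 821 does not ramify.
Euler's criterion: 179^410 mod 821 = 820. Thus (179|821) = -1.
Legendre symbol -1 ⇒ 821 is inert.

remains prime (inert)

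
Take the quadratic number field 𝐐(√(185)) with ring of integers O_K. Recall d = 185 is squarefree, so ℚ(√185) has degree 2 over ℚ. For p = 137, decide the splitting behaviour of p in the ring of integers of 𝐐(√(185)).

137 remains inert

185 mod 4 = 1, hence disc K = 185 and O_K = ℤ[(1+√185)/2].
disc(K) = 185 is not divisible by 137; 137 is unramified.
(185/137) = 48^68 mod 137 = 136, giving Legendre symbol -1.
(185/137) = -1, so 137 is inert.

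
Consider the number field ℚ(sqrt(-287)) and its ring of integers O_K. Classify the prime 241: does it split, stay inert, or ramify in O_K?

241 remains inert

d = -287 ≡ 1 (mod 4), so O_K = ℤ[(1+√-287)/2] and disc(K) = d = -287.
disc(K) = -287 is not divisible by 241; 241 is unramified.
Compute (-287/241) via Euler: 195^((241-1)/2) mod 241 = 240, so (-287/241) = -1.
(-287/241) = -1, so 241 is inert.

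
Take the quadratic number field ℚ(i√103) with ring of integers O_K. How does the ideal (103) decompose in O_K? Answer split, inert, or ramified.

d = -103 ≡ 1 (mod 4), so O_K = ℤ[(1+√-103)/2] and disc(K) = d = -103.
disc(K) = -103 = 103·(-1), so p = 103 is ramified.

p ramifies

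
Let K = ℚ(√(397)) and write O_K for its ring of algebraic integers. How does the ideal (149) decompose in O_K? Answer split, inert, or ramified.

inert — (149) stays prime in O_K

Since 397 ≡ 1 mod 4, the ring of integers is ℤ[(1+√397)/2] with discriminant 397.
149 ∤ 397, so 149 is unramified.
Legendre symbol by Euler's criterion: (397/149) ≡ 397^74 ≡ 148 (mod 149), i.e. (397/149) = -1.
Legendre symbol -1 ⇒ 149 is inert.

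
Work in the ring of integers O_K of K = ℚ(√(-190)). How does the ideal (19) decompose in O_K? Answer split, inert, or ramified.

d = -190 ≡ 2 (mod 4), so O_K = ℤ[√-190] and disc(K) = 4d = -760.
Ramification test: 19 | -760. The prime 19 ramifies in K.

19 is ramified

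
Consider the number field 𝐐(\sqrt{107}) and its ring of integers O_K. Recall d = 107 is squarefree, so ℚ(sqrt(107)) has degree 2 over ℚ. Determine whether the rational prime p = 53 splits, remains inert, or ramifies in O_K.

split

Since 107 ≢ 1 mod 4, the ring of integers is ℤ[√107] with discriminant 4·107 = 428.
disc(K) = 428 is not divisible by 53; 53 is unramified.
(107/53) = 1^26 mod 53 = 1, giving Legendre symbol 1.
Legendre symbol 1 ⇒ 53 is split.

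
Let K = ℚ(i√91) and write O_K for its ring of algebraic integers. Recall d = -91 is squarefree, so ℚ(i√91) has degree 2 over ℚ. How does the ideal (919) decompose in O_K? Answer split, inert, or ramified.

Since -91 ≡ 1 mod 4, the ring of integers is ℤ[(1+√-91)/2] with discriminant -91.
disc(K) = -91 is not divisible by 919; 919 is unramified.
(-91/919) = 828^459 mod 919 = 1, giving Legendre symbol 1.
d is a quadratic residue mod p, hence 919 splits in O_K.

splits completely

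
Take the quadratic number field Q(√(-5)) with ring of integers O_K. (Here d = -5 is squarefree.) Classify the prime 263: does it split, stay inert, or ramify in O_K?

split — (263) = 𝔭₁𝔭₂ with 𝔭₁ ≠ 𝔭₂

d = -5 ≡ 3 (mod 4), so O_K = ℤ[√-5] and disc(K) = 4d = -20.
263 ∤ -20, so 263 is unramified.
Euler's criterion: (-5)^131 mod 263 = 1. Thus (-5|263) = 1.
d is a quadratic residue mod p, hence 263 splits in O_K.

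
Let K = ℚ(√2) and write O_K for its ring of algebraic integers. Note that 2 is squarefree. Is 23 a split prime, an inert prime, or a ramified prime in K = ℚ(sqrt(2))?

2 mod 4 = 2, hence disc K = 4·2 = 8 and O_K = ℤ[√2].
23 ∤ 8, so 23 is unramified.
Compute (2/23) via Euler: 2^((23-1)/2) mod 23 = 1, so (2/23) = 1.
Legendre symbol 1 ⇒ 23 is split.

splits completely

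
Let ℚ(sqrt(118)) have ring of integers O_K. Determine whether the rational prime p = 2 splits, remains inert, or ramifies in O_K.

p ramifies

Since 118 ≢ 1 mod 4, the ring of integers is ℤ[√118] with discriminant 4·118 = 472.
Ramification test: 2 | 472. The prime 2 ramifies in K.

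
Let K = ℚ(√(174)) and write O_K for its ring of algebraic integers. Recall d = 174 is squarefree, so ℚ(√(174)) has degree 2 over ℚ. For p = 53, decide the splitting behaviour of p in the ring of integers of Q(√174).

d = 174 ≡ 2 (mod 4), so O_K = ℤ[√174] and disc(K) = 4d = 696.
Since gcd(53, 696) = 1 the prime 53 does not ramify.
Legendre symbol by Euler's criterion: (174/53) ≡ 174^26 ≡ 1 (mod 53), i.e. (174/53) = 1.
d is a quadratic residue mod p, hence 53 splits in O_K.

splits completely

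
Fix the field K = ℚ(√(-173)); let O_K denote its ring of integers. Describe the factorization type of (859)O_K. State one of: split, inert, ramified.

inert — (859) stays prime in O_K

Since -173 ≢ 1 mod 4, the ring of integers is ℤ[√-173] with discriminant 4·(-173) = -692.
disc(K) = -692 is not divisible by 859; 859 is unramified.
Legendre symbol by Euler's criterion: (-173/859) ≡ (-173)^429 ≡ 858 (mod 859), i.e. (-173/859) = -1.
Legendre symbol -1 ⇒ 859 is inert.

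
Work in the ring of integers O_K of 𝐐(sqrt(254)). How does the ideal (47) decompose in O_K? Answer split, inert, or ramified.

inert — (47) stays prime in O_K

254 mod 4 = 2, hence disc K = 4·254 = 1016 and O_K = ℤ[√254].
Since gcd(47, 1016) = 1 the prime 47 does not ramify.
Euler's criterion: 254^23 mod 47 = 46. Thus (254|47) = -1.
d is a non-residue mod p, hence 47 remains inert in O_K.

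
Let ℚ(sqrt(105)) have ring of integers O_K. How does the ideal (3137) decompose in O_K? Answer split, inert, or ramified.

p splits

Since 105 ≡ 1 mod 4, the ring of integers is ℤ[(1+√105)/2] with discriminant 105.
disc(K) = 105 is not divisible by 3137; 3137 is unramified.
Compute (105/3137) via Euler: 105^((3137-1)/2) mod 3137 = 1, so (105/3137) = 1.
d is a quadratic residue mod p, hence 3137 splits in O_K.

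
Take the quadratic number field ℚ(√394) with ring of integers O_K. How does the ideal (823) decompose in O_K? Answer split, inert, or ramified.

remains prime (inert)

394 mod 4 = 2, hence disc K = 4·394 = 1576 and O_K = ℤ[√394].
823 ∤ 1576, so 823 is unramified.
Legendre symbol by Euler's criterion: (394/823) ≡ 394^411 ≡ 822 (mod 823), i.e. (394/823) = -1.
Legendre symbol -1 ⇒ 823 is inert.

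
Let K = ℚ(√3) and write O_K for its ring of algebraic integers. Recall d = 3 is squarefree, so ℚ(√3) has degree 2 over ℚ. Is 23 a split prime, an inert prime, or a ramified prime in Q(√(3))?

d = 3 ≡ 3 (mod 4), so O_K = ℤ[√3] and disc(K) = 4d = 12.
23 ∤ 12, so 23 is unramified.
(3/23) = 3^11 mod 23 = 1, giving Legendre symbol 1.
(3/23) = 1, so 23 splits.

23 splits in O_K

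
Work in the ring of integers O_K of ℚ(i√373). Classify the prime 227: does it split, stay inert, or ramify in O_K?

Since -373 ≢ 1 mod 4, the ring of integers is ℤ[√-373] with discriminant 4·(-373) = -1492.
Since gcd(227, -1492) = 1 the prime 227 does not ramify.
Euler's criterion: (-373)^113 mod 227 = 1. Thus (-373|227) = 1.
(-373/227) = 1, so 227 splits.

p splits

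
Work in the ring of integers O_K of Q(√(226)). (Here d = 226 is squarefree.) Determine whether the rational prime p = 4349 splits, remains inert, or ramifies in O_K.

split — (4349) = 𝔭₁𝔭₂ with 𝔭₁ ≠ 𝔭₂

Since 226 ≢ 1 mod 4, the ring of integers is ℤ[√226] with discriminant 4·226 = 904.
4349 ∤ 904, so 4349 is unramified.
Compute (226/4349) via Euler: 226^((4349-1)/2) mod 4349 = 1, so (226/4349) = 1.
Legendre symbol 1 ⇒ 4349 is split.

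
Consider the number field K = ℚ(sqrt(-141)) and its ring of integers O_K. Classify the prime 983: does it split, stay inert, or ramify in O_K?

remains prime (inert)

d = -141 ≡ 3 (mod 4), so O_K = ℤ[√-141] and disc(K) = 4d = -564.
Since gcd(983, -564) = 1 the prime 983 does not ramify.
(-141/983) = 842^491 mod 983 = 982, giving Legendre symbol -1.
Legendre symbol -1 ⇒ 983 is inert.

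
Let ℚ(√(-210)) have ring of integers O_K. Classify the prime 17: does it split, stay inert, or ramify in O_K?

17 remains inert

d = -210 ≡ 2 (mod 4), so O_K = ℤ[√-210] and disc(K) = 4d = -840.
Since gcd(17, -840) = 1 the prime 17 does not ramify.
Legendre symbol by Euler's criterion: (-210/17) ≡ (-210)^8 ≡ 16 (mod 17), i.e. (-210/17) = -1.
d is a non-residue mod p, hence 17 remains inert in O_K.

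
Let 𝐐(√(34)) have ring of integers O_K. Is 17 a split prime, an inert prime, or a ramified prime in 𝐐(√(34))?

ramified

d = 34 ≡ 2 (mod 4), so O_K = ℤ[√34] and disc(K) = 4d = 136.
Ramification test: 17 | 136. The prime 17 ramifies in K.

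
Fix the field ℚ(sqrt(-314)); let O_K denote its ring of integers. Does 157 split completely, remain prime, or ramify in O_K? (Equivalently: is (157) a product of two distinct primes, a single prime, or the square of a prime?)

Since -314 ≢ 1 mod 4, the ring of integers is ℤ[√-314] with discriminant 4·(-314) = -1256.
Ramification test: 157 | -1256. The prime 157 ramifies in K.

157 is ramified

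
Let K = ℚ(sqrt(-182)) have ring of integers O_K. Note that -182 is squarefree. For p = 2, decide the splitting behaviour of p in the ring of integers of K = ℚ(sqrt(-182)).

ramified

Since -182 ≢ 1 mod 4, the ring of integers is ℤ[√-182] with discriminant 4·(-182) = -728.
disc(K) = -728 = 2·(-364), so p = 2 is ramified.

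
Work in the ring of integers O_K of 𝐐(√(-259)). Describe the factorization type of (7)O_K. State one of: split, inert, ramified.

Since -259 ≡ 1 mod 4, the ring of integers is ℤ[(1+√-259)/2] with discriminant -259.
Ramification test: 7 | -259. The prime 7 ramifies in K.

ramifies in O_K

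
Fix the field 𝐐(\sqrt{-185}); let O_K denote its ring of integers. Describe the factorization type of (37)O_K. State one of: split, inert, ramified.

ramified — (37) = 𝔭²

-185 mod 4 = 3, hence disc K = 4·(-185) = -740 and O_K = ℤ[√-185].
37 divides disc(K) = -740, so 37 ramifies.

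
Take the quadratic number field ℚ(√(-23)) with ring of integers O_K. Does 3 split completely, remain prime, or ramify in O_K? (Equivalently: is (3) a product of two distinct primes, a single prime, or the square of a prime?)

splits completely

Since -23 ≡ 1 mod 4, the ring of integers is ℤ[(1+√-23)/2] with discriminant -23.
3 ∤ -23, so 3 is unramified.
(-23/3) = 1^1 mod 3 = 1, giving Legendre symbol 1.
Legendre symbol 1 ⇒ 3 is split.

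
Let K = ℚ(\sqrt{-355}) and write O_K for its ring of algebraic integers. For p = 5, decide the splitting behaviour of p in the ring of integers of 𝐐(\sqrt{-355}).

-355 mod 4 = 1, hence disc K = -355 and O_K = ℤ[(1+√-355)/2].
Ramification test: 5 | -355. The prime 5 ramifies in K.

ramified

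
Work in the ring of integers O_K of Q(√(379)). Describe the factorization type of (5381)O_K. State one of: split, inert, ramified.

379 mod 4 = 3, hence disc K = 4·379 = 1516 and O_K = ℤ[√379].
Since gcd(5381, 1516) = 1 the prime 5381 does not ramify.
Compute (379/5381) via Euler: 379^((5381-1)/2) mod 5381 = 5380, so (379/5381) = -1.
Legendre symbol -1 ⇒ 5381 is inert.

5381 remains inert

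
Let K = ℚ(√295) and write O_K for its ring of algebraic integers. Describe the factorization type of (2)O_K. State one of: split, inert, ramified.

2 is ramified

d = 295 ≡ 3 (mod 4), so O_K = ℤ[√295] and disc(K) = 4d = 1180.
disc(K) = 1180 = 2·590, so p = 2 is ramified.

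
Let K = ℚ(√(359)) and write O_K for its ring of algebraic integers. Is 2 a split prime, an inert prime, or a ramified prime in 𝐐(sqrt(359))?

359 mod 4 = 3, hence disc K = 4·359 = 1436 and O_K = ℤ[√359].
2 divides disc(K) = 1436, so 2 ramifies.

ramified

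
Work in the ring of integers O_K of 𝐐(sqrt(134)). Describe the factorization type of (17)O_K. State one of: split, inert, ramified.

p splits

134 mod 4 = 2, hence disc K = 4·134 = 536 and O_K = ℤ[√134].
17 ∤ 536, so 17 is unramified.
Compute (134/17) via Euler: 15^((17-1)/2) mod 17 = 1, so (134/17) = 1.
d is a quadratic residue mod p, hence 17 splits in O_K.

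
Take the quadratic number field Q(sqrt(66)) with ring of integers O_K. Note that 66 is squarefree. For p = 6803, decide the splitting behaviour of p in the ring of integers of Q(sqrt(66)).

splits completely

Since 66 ≢ 1 mod 4, the ring of integers is ℤ[√66] with discriminant 4·66 = 264.
disc(K) = 264 is not divisible by 6803; 6803 is unramified.
Legendre symbol by Euler's criterion: (66/6803) ≡ 66^3401 ≡ 1 (mod 6803), i.e. (66/6803) = 1.
Legendre symbol 1 ⇒ 6803 is split.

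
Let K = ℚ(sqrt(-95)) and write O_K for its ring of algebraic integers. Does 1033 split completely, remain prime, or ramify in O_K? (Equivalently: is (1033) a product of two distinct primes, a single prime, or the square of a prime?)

d = -95 ≡ 1 (mod 4), so O_K = ℤ[(1+√-95)/2] and disc(K) = d = -95.
disc(K) = -95 is not divisible by 1033; 1033 is unramified.
Compute (-95/1033) via Euler: 938^((1033-1)/2) mod 1033 = 1032, so (-95/1033) = -1.
d is a non-residue mod p, hence 1033 remains inert in O_K.

1033 remains inert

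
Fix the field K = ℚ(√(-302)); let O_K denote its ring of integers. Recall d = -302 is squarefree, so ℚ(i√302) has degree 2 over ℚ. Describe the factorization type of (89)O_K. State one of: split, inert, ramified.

inert

-302 mod 4 = 2, hence disc K = 4·(-302) = -1208 and O_K = ℤ[√-302].
89 ∤ -1208, so 89 is unramified.
(-302/89) = 54^44 mod 89 = 88, giving Legendre symbol -1.
(-302/89) = -1, so 89 is inert.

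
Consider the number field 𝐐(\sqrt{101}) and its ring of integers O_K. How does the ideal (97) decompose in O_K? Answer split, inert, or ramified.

split

Since 101 ≡ 1 mod 4, the ring of integers is ℤ[(1+√101)/2] with discriminant 101.
Since gcd(97, 101) = 1 the prime 97 does not ramify.
Euler's criterion: 101^48 mod 97 = 1. Thus (101|97) = 1.
(101/97) = 1, so 97 splits.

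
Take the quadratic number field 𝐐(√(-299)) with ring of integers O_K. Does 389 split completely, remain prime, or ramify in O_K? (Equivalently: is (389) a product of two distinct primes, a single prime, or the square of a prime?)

inert — (389) stays prime in O_K

Since -299 ≡ 1 mod 4, the ring of integers is ℤ[(1+√-299)/2] with discriminant -299.
389 ∤ -299, so 389 is unramified.
Compute (-299/389) via Euler: 90^((389-1)/2) mod 389 = 388, so (-299/389) = -1.
d is a non-residue mod p, hence 389 remains inert in O_K.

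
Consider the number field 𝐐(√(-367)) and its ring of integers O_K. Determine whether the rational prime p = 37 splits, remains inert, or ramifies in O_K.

d = -367 ≡ 1 (mod 4), so O_K = ℤ[(1+√-367)/2] and disc(K) = d = -367.
Since gcd(37, -367) = 1 the prime 37 does not ramify.
Legendre symbol by Euler's criterion: (-367/37) ≡ (-367)^18 ≡ 1 (mod 37), i.e. (-367/37) = 1.
Legendre symbol 1 ⇒ 37 is split.

p splits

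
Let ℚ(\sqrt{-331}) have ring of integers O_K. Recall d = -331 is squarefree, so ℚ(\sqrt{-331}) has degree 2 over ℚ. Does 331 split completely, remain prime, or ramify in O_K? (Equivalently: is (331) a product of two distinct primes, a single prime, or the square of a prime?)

-331 mod 4 = 1, hence disc K = -331 and O_K = ℤ[(1+√-331)/2].
disc(K) = -331 = 331·(-1), so p = 331 is ramified.

p ramifies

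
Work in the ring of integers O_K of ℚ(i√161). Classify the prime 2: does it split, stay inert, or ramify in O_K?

ramified — (2) = 𝔭²

-161 mod 4 = 3, hence disc K = 4·(-161) = -644 and O_K = ℤ[√-161].
Ramification test: 2 | -644. The prime 2 ramifies in K.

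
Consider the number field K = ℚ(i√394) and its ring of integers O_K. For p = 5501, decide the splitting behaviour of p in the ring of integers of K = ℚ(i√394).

p is inert

Since -394 ≢ 1 mod 4, the ring of integers is ℤ[√-394] with discriminant 4·(-394) = -1576.
5501 ∤ -1576, so 5501 is unramified.
Legendre symbol by Euler's criterion: (-394/5501) ≡ (-394)^2750 ≡ 5500 (mod 5501), i.e. (-394/5501) = -1.
(-394/5501) = -1, so 5501 is inert.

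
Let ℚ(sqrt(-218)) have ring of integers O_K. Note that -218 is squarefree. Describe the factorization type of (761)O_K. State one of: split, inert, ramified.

-218 mod 4 = 2, hence disc K = 4·(-218) = -872 and O_K = ℤ[√-218].
disc(K) = -872 is not divisible by 761; 761 is unramified.
Compute (-218/761) via Euler: 543^((761-1)/2) mod 761 = 760, so (-218/761) = -1.
Legendre symbol -1 ⇒ 761 is inert.

remains prime (inert)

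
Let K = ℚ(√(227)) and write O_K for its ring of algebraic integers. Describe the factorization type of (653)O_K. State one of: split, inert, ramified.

remains prime (inert)

Since 227 ≢ 1 mod 4, the ring of integers is ℤ[√227] with discriminant 4·227 = 908.
disc(K) = 908 is not divisible by 653; 653 is unramified.
Euler's criterion: 227^326 mod 653 = 652. Thus (227|653) = -1.
(227/653) = -1, so 653 is inert.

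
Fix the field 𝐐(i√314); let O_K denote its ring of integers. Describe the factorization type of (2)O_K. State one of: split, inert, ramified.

ramified — (2) = 𝔭²

d = -314 ≡ 2 (mod 4), so O_K = ℤ[√-314] and disc(K) = 4d = -1256.
disc(K) = -1256 = 2·(-628), so p = 2 is ramified.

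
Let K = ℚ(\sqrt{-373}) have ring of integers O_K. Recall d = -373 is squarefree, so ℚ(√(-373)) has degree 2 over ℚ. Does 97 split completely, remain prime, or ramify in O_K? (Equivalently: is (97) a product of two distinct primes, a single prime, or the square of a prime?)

-373 mod 4 = 3, hence disc K = 4·(-373) = -1492 and O_K = ℤ[√-373].
disc(K) = -1492 is not divisible by 97; 97 is unramified.
Compute (-373/97) via Euler: 15^((97-1)/2) mod 97 = 96, so (-373/97) = -1.
Legendre symbol -1 ⇒ 97 is inert.

remains prime (inert)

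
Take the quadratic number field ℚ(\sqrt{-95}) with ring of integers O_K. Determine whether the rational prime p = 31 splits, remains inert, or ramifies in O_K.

Since -95 ≡ 1 mod 4, the ring of integers is ℤ[(1+√-95)/2] with discriminant -95.
Since gcd(31, -95) = 1 the prime 31 does not ramify.
Legendre symbol by Euler's criterion: (-95/31) ≡ (-95)^15 ≡ 30 (mod 31), i.e. (-95/31) = -1.
(-95/31) = -1, so 31 is inert.

inert — (31) stays prime in O_K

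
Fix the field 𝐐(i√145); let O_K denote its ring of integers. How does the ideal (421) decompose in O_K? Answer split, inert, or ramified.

inert

-145 mod 4 = 3, hence disc K = 4·(-145) = -580 and O_K = ℤ[√-145].
Since gcd(421, -580) = 1 the prime 421 does not ramify.
Legendre symbol by Euler's criterion: (-145/421) ≡ (-145)^210 ≡ 420 (mod 421), i.e. (-145/421) = -1.
(-145/421) = -1, so 421 is inert.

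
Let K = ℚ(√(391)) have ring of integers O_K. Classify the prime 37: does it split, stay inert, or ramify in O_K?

37 splits in O_K

d = 391 ≡ 3 (mod 4), so O_K = ℤ[√391] and disc(K) = 4d = 1564.
disc(K) = 1564 is not divisible by 37; 37 is unramified.
Compute (391/37) via Euler: 21^((37-1)/2) mod 37 = 1, so (391/37) = 1.
(391/37) = 1, so 37 splits.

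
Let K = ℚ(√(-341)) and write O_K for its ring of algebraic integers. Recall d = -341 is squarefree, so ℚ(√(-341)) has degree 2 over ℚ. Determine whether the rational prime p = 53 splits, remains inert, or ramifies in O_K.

remains prime (inert)

-341 mod 4 = 3, hence disc K = 4·(-341) = -1364 and O_K = ℤ[√-341].
Since gcd(53, -1364) = 1 the prime 53 does not ramify.
Compute (-341/53) via Euler: 30^((53-1)/2) mod 53 = 52, so (-341/53) = -1.
Legendre symbol -1 ⇒ 53 is inert.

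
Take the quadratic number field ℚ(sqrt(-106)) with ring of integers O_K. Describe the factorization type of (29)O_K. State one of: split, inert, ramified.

Since -106 ≢ 1 mod 4, the ring of integers is ℤ[√-106] with discriminant 4·(-106) = -424.
Since gcd(29, -424) = 1 the prime 29 does not ramify.
(-106/29) = 10^14 mod 29 = 28, giving Legendre symbol -1.
d is a non-residue mod p, hence 29 remains inert in O_K.

p is inert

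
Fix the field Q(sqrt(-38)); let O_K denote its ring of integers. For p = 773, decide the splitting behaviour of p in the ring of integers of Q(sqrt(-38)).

split

-38 mod 4 = 2, hence disc K = 4·(-38) = -152 and O_K = ℤ[√-38].
disc(K) = -152 is not divisible by 773; 773 is unramified.
Euler's criterion: (-38)^386 mod 773 = 1. Thus (-38|773) = 1.
(-38/773) = 1, so 773 splits.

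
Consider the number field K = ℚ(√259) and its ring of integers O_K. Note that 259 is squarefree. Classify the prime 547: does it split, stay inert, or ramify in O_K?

Since 259 ≢ 1 mod 4, the ring of integers is ℤ[√259] with discriminant 4·259 = 1036.
Since gcd(547, 1036) = 1 the prime 547 does not ramify.
(259/547) = 259^273 mod 547 = 1, giving Legendre symbol 1.
(259/547) = 1, so 547 splits.

splits completely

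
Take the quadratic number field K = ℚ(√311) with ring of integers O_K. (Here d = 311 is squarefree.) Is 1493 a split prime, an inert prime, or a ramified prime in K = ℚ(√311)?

splits completely

d = 311 ≡ 3 (mod 4), so O_K = ℤ[√311] and disc(K) = 4d = 1244.
1493 ∤ 1244, so 1493 is unramified.
(311/1493) = 311^746 mod 1493 = 1, giving Legendre symbol 1.
Legendre symbol 1 ⇒ 1493 is split.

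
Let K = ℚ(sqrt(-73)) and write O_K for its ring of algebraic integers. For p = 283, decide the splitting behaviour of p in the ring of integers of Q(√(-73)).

remains prime (inert)

d = -73 ≡ 3 (mod 4), so O_K = ℤ[√-73] and disc(K) = 4d = -292.
283 ∤ -292, so 283 is unramified.
Compute (-73/283) via Euler: 210^((283-1)/2) mod 283 = 282, so (-73/283) = -1.
Legendre symbol -1 ⇒ 283 is inert.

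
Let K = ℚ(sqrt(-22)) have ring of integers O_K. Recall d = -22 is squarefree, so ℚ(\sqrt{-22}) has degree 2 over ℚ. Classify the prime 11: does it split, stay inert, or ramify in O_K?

ramifies in O_K

-22 mod 4 = 2, hence disc K = 4·(-22) = -88 and O_K = ℤ[√-22].
disc(K) = -88 = 11·(-8), so p = 11 is ramified.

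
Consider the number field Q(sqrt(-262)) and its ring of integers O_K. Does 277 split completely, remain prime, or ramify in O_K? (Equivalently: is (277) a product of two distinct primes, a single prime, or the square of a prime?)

d = -262 ≡ 2 (mod 4), so O_K = ℤ[√-262] and disc(K) = 4d = -1048.
disc(K) = -1048 is not divisible by 277; 277 is unramified.
(-262/277) = 15^138 mod 277 = 276, giving Legendre symbol -1.
d is a non-residue mod p, hence 277 remains inert in O_K.

277 remains inert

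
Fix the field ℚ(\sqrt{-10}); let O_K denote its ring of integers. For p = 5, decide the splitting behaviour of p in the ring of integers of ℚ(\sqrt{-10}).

Since -10 ≢ 1 mod 4, the ring of integers is ℤ[√-10] with discriminant 4·(-10) = -40.
disc(K) = -40 = 5·(-8), so p = 5 is ramified.

ramifies in O_K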